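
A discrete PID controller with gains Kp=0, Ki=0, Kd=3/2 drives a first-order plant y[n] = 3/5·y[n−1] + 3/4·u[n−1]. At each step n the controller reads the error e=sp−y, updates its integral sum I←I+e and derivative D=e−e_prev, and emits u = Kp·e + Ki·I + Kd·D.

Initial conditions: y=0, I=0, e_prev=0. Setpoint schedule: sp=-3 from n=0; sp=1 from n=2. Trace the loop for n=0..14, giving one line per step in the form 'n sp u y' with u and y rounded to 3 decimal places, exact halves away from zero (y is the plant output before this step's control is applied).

(exact arithmetic carried between steps; '≈' marks a value shown rounded to 6 d.p. or computed from one; I and e_prev carry over from the previous line; the table rounds u and y to 3 d.p., halves away from zero)
n=0: y=0, sp=-3, e=sp−y=-3; I=-3, D=e−e_prev=-3; u=0·(-3)+0·(-3)+3/2·(-3)=-4.5; next y=3/5·0+3/4·(-4.5)=-3.375
n=1: y=-3.375, sp=-3, e=sp−y=0.375; I=-2.625, D=e−e_prev=3.375; u=0·0.375+0·(-2.625)+3/2·3.375=5.0625; next y=3/5·(-3.375)+3/4·5.0625=1.771875
n=2: y=1.771875, sp=1, e=sp−y=-0.771875; I=-3.396875, D=e−e_prev=-1.146875; u=0·(-0.771875)+0·(-3.396875)+3/2·(-1.146875)≈-1.720313; next y=3/5·1.771875+3/4·(-1.720313)≈-0.227109
n=3: y≈-0.227109, sp=1, e=sp−y≈1.227109; I≈-2.169766, D=e−e_prev≈1.998984; u=0·1.227109+0·(-2.169766)+3/2·1.998984≈2.998477; next y=3/5·(-0.227109)+3/4·2.998477≈2.112592
n=4: y≈2.112592, sp=1, e=sp−y≈-1.112592; I≈-3.282357, D=e−e_prev≈-2.339701; u=0·(-1.112592)+0·(-3.282357)+3/2·(-2.339701)≈-3.509552; next y=3/5·2.112592+3/4·(-3.509552)≈-1.364609
n=5: y≈-1.364609, sp=1, e=sp−y≈2.364609; I≈-0.917749, D=e−e_prev≈3.477201; u=0·2.364609+0·(-0.917749)+3/2·3.477201≈5.215801; next y=3/5·(-1.364609)+3/4·5.215801≈3.093085
n=6: y≈3.093085, sp=1, e=sp−y≈-2.093085; I≈-3.010834, D=e−e_prev≈-4.457694; u=0·(-2.093085)+0·(-3.010834)+3/2·(-4.457694)≈-6.686541; next y=3/5·3.093085+3/4·(-6.686541)≈-3.159055
n=7: y≈-3.159055, sp=1, e=sp−y≈4.159055; I≈1.148221, D=e−e_prev≈6.252140; u=0·4.159055+0·1.148221+3/2·6.252140≈9.378210; next y=3/5·(-3.159055)+3/4·9.378210≈5.138225
n=8: y≈5.138225, sp=1, e=sp−y≈-4.138225; I≈-2.990004, D=e−e_prev≈-8.297279; u=0·(-4.138225)+0·(-2.990004)+3/2·(-8.297279)≈-12.445919; next y=3/5·5.138225+3/4·(-12.445919)≈-6.251504
n=9: y≈-6.251504, sp=1, e=sp−y≈7.251504; I≈4.261500, D=e−e_prev≈11.389729; u=0·7.251504+0·4.261500+3/2·11.389729≈17.084594; next y=3/5·(-6.251504)+3/4·17.084594≈9.062543
n=10: y≈9.062543, sp=1, e=sp−y≈-8.062543; I≈-3.801042, D=e−e_prev≈-15.314047; u=0·(-8.062543)+0·(-3.801042)+3/2·(-15.314047)≈-22.971071; next y=3/5·9.062543+3/4·(-22.971071)≈-11.790777
n=11: y≈-11.790777, sp=1, e=sp−y≈12.790777; I≈8.989735, D=e−e_prev≈20.853320; u=0·12.790777+0·8.989735+3/2·20.853320≈31.279980; next y=3/5·(-11.790777)+3/4·31.279980≈16.385519
n=12: y≈16.385519, sp=1, e=sp−y≈-15.385519; I≈-6.395784, D=e−e_prev≈-28.176296; u=0·(-15.385519)+0·(-6.395784)+3/2·(-28.176296)≈-42.264444; next y=3/5·16.385519+3/4·(-42.264444)≈-21.867022
n=13: y≈-21.867022, sp=1, e=sp−y≈22.867022; I≈16.471238, D=e−e_prev≈38.252540; u=0·22.867022+0·16.471238+3/2·38.252540≈57.378811; next y=3/5·(-21.867022)+3/4·57.378811≈29.913895
n=14: y≈29.913895, sp=1, e=sp−y≈-28.913895; I≈-12.442657, D=e−e_prev≈-51.780917; u=0·(-28.913895)+0·(-12.442657)+3/2·(-51.780917)≈-77.671375; next y=3/5·29.913895+3/4·(-77.671375)≈-40.305194

0 -3 -4.500 0.000
1 -3 5.063 -3.375
2 1 -1.720 1.772
3 1 2.998 -0.227
4 1 -3.510 2.113
5 1 5.216 -1.365
6 1 -6.687 3.093
7 1 9.378 -3.159
8 1 -12.446 5.138
9 1 17.085 -6.252
10 1 -22.971 9.063
11 1 31.280 -11.791
12 1 -42.264 16.386
13 1 57.379 -21.867
14 1 -77.671 29.914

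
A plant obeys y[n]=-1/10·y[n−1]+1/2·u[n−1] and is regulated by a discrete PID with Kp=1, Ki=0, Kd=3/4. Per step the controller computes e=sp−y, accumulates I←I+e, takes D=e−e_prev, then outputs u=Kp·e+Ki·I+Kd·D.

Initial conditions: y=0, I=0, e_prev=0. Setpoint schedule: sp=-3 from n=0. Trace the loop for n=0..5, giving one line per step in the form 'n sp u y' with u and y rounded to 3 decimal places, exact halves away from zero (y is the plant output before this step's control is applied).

0 -3 -5.250 0.000
1 -3 1.594 -2.625
2 -3 -6.823 1.059
3 -3 3.950 -3.517
4 -3 -9.709 2.327
5 -3 7.648 -5.087

(exact arithmetic carried between steps; '≈' marks a value shown rounded to 6 d.p. or computed from one; I and e_prev carry over from the previous line; the table rounds u and y to 3 d.p., halves away from zero)
n=0: y=0, sp=-3, e=sp−y=-3; I=-3, D=e−e_prev=-3; u=1·(-3)+0·(-3)+3/4·(-3)=-5.25; next y=-1/10·0+1/2·(-5.25)=-2.625
n=1: y=-2.625, sp=-3, e=sp−y=-0.375; I=-3.375, D=e−e_prev=2.625; u=1·(-0.375)+0·(-3.375)+3/4·2.625=1.59375; next y=-1/10·(-2.625)+1/2·1.59375=1.059375
n=2: y=1.059375, sp=-3, e=sp−y=-4.059375; I=-7.434375, D=e−e_prev=-3.684375; u=1·(-4.059375)+0·(-7.434375)+3/4·(-3.684375)≈-6.822656; next y=-1/10·1.059375+1/2·(-6.822656)≈-3.517266
n=3: y≈-3.517266, sp=-3, e=sp−y≈0.517266; I≈-6.917109, D=e−e_prev≈4.576641; u=1·0.517266+0·(-6.917109)+3/4·4.576641≈3.949746; next y=-1/10·(-3.517266)+1/2·3.949746≈2.326600
n=4: y≈2.326600, sp=-3, e=sp−y≈-5.326600; I≈-12.243709, D=e−e_prev≈-5.843865; u=1·(-5.326600)+0·(-12.243709)+3/4·(-5.843865)≈-9.709499; next y=-1/10·2.326600+1/2·(-9.709499)≈-5.087409
n=5: y≈-5.087409, sp=-3, e=sp−y≈2.087409; I≈-10.156300, D=e−e_prev≈7.414009; u=1·2.087409+0·(-10.156300)+3/4·7.414009≈7.647916; next y=-1/10·(-5.087409)+1/2·7.647916≈4.332699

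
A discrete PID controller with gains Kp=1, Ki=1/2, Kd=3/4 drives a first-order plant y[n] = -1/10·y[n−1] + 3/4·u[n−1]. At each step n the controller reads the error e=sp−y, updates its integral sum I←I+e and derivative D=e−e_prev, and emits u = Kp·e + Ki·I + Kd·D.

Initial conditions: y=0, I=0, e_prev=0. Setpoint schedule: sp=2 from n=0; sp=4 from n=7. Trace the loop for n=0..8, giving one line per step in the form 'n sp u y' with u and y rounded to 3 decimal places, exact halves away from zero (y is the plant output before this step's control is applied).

0 2 4.500 0.000
1 2 -3.594 3.375
2 2 12.668 -3.033
3 2 -18.505 9.804
4 2 42.712 -14.859
5 2 -76.208 33.520
6 2 155.880 -60.508
7 4 -291.692 122.961
8 4 581.487 -231.065

(exact arithmetic carried between steps; '≈' marks a value shown rounded to 6 d.p. or computed from one; I and e_prev carry over from the previous line; the table rounds u and y to 3 d.p., halves away from zero)
n=0: y=0, sp=2, e=sp−y=2; I=2, D=e−e_prev=2; u=1·2+1/2·2+3/4·2=4.5; next y=-1/10·0+3/4·4.5=3.375
n=1: y=3.375, sp=2, e=sp−y=-1.375; I=0.625, D=e−e_prev=-3.375; u=1·(-1.375)+1/2·0.625+3/4·(-3.375)=-3.59375; next y=-1/10·3.375+3/4·(-3.59375)≈-3.032813
n=2: y≈-3.032813, sp=2, e=sp−y≈5.032813; I≈5.657813, D=e−e_prev≈6.407813; u=1·5.032813+1/2·5.657813+3/4·6.407813≈12.667578; next y=-1/10·(-3.032813)+3/4·12.667578≈9.803965
n=3: y≈9.803965, sp=2, e=sp−y≈-7.803965; I≈-2.146152, D=e−e_prev≈-12.836777; u=1·(-7.803965)+1/2·(-2.146152)+3/4·(-12.836777)≈-18.504624; next y=-1/10·9.803965+3/4·(-18.504624)≈-14.858865
n=4: y≈-14.858865, sp=2, e=sp−y≈16.858865; I≈14.712712, D=e−e_prev≈24.662829; u=1·16.858865+1/2·14.712712+3/4·24.662829≈42.712343; next y=-1/10·(-14.858865)+3/4·42.712343≈33.520143
n=5: y≈33.520143, sp=2, e=sp−y≈-31.520143; I≈-16.807431, D=e−e_prev≈-48.379008; u=1·(-31.520143)+1/2·(-16.807431)+3/4·(-48.379008)≈-76.208115; next y=-1/10·33.520143+3/4·(-76.208115)≈-60.508101
n=6: y≈-60.508101, sp=2, e=sp−y≈62.508101; I≈45.700669, D=e−e_prev≈94.028244; u=1·62.508101+1/2·45.700669+3/4·94.028244≈155.879618; next y=-1/10·(-60.508101)+3/4·155.879618≈122.960524
n=7: y≈122.960524, sp=4, e=sp−y≈-118.960524; I≈-73.259854, D=e−e_prev≈-181.468624; u=1·(-118.960524)+1/2·(-73.259854)+3/4·(-181.468624)≈-291.691919; next y=-1/10·122.960524+3/4·(-291.691919)≈-231.064992
n=8: y≈-231.064992, sp=4, e=sp−y≈235.064992; I≈161.805137, D=e−e_prev≈354.025515; u=1·235.064992+1/2·161.805137+3/4·354.025515≈581.486697; next y=-1/10·(-231.064992)+3/4·581.486697≈459.221522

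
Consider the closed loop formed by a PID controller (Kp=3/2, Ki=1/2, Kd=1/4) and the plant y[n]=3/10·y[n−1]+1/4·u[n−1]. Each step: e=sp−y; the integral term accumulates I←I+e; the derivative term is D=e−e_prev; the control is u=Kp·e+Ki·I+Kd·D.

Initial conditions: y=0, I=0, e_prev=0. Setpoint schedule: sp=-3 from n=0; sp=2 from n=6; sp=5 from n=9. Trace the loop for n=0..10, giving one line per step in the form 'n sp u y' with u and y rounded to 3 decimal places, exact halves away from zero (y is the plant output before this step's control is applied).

(exact arithmetic carried between steps; '≈' marks a value shown rounded to 6 d.p. or computed from one; I and e_prev carry over from the previous line; the table rounds u and y to 3 d.p., halves away from zero)
n=0: y=0, sp=-3, e=sp−y=-3; I=-3, D=e−e_prev=-3; u=3/2·(-3)+1/2·(-3)+1/4·(-3)=-6.75; next y=3/10·0+1/4·(-6.75)=-1.6875
n=1: y=-1.6875, sp=-3, e=sp−y=-1.3125; I=-4.3125, D=e−e_prev=1.6875; u=3/2·(-1.3125)+1/2·(-4.3125)+1/4·1.6875=-3.703125; next y=3/10·(-1.6875)+1/4·(-3.703125)≈-1.432031
n=2: y≈-1.432031, sp=-3, e=sp−y≈-1.567969; I≈-5.880469, D=e−e_prev≈-0.255469; u=3/2·(-1.567969)+1/2·(-5.880469)+1/4·(-0.255469)≈-5.356055; next y=3/10·(-1.432031)+1/4·(-5.356055)≈-1.768623
n=3: y≈-1.768623, sp=-3, e=sp−y≈-1.231377; I≈-7.111846, D=e−e_prev≈0.336592; u=3/2·(-1.231377)+1/2·(-7.111846)+1/4·0.336592≈-5.318840; next y=3/10·(-1.768623)+1/4·(-5.318840)≈-1.860297
n=4: y≈-1.860297, sp=-3, e=sp−y≈-1.139703; I≈-8.251549, D=e−e_prev≈0.091674; u=3/2·(-1.139703)+1/2·(-8.251549)+1/4·0.091674≈-5.812410; next y=3/10·(-1.860297)+1/4·(-5.812410)≈-2.011192
n=5: y≈-2.011192, sp=-3, e=sp−y≈-0.988808; I≈-9.240357, D=e−e_prev≈0.150895; u=3/2·(-0.988808)+1/2·(-9.240357)+1/4·0.150895≈-6.065667; next y=3/10·(-2.011192)+1/4·(-6.065667)≈-2.119774
n=6: y≈-2.119774, sp=2, e=sp−y≈4.119774; I≈-5.120583, D=e−e_prev≈5.108583; u=3/2·4.119774+1/2·(-5.120583)+1/4·5.108583≈4.896516; next y=3/10·(-2.119774)+1/4·4.896516≈0.588197
n=7: y≈0.588197, sp=2, e=sp−y≈1.411803; I≈-3.708779, D=e−e_prev≈-2.707971; u=3/2·1.411803+1/2·(-3.708779)+1/4·(-2.707971)≈-0.413677; next y=3/10·0.588197+1/4·(-0.413677)≈0.073040
n=8: y≈0.073040, sp=2, e=sp−y≈1.926960; I≈-1.781819, D=e−e_prev≈0.515157; u=3/2·1.926960+1/2·(-1.781819)+1/4·0.515157≈2.128320; next y=3/10·0.073040+1/4·2.128320≈0.553992
n=9: y≈0.553992, sp=5, e=sp−y≈4.446008; I≈2.664189, D=e−e_prev≈2.519048; u=3/2·4.446008+1/2·2.664189+1/4·2.519048≈8.630868; next y=3/10·0.553992+1/4·8.630868≈2.323915
n=10: y≈2.323915, sp=5, e=sp−y≈2.676085; I≈5.340274, D=e−e_prev≈-1.769923; u=3/2·2.676085+1/2·5.340274+1/4·(-1.769923)≈6.241784; next y=3/10·2.323915+1/4·6.241784≈2.257621

0 -3 -6.750 0.000
1 -3 -3.703 -1.688
2 -3 -5.356 -1.432
3 -3 -5.319 -1.769
4 -3 -5.812 -1.860
5 -3 -6.066 -2.011
6 2 4.897 -2.120
7 2 -0.414 0.588
8 2 2.128 0.073
9 5 8.631 0.554
10 5 6.242 2.324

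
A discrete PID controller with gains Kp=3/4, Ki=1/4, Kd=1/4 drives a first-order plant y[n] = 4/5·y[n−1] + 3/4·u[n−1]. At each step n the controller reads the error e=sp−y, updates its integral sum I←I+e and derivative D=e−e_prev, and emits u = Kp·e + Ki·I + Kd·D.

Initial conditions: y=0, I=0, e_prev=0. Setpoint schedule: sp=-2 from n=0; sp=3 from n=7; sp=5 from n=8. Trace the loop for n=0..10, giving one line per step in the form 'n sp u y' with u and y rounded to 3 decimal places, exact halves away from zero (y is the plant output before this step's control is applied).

0 -2 -2.500 0.000
1 -2 -0.156 -1.875
2 -2 -0.979 -1.617
3 -2 -0.497 -2.028
4 -2 -0.634 -1.995
5 -2 -0.531 -2.071
6 -2 -0.552 -2.055
7 3 5.719 -2.058
8 5 2.357 2.643
9 5 2.073 3.882
10 5 1.689 4.660

(exact arithmetic carried between steps; '≈' marks a value shown rounded to 6 d.p. or computed from one; I and e_prev carry over from the previous line; the table rounds u and y to 3 d.p., halves away from zero)
n=0: y=0, sp=-2, e=sp−y=-2; I=-2, D=e−e_prev=-2; u=3/4·(-2)+1/4·(-2)+1/4·(-2)=-2.5; next y=4/5·0+3/4·(-2.5)=-1.875
n=1: y=-1.875, sp=-2, e=sp−y=-0.125; I=-2.125, D=e−e_prev=1.875; u=3/4·(-0.125)+1/4·(-2.125)+1/4·1.875=-0.15625; next y=4/5·(-1.875)+3/4·(-0.15625)≈-1.617188
n=2: y≈-1.617188, sp=-2, e=sp−y≈-0.382813; I≈-2.507813, D=e−e_prev≈-0.257813; u=3/4·(-0.382813)+1/4·(-2.507813)+1/4·(-0.257813)≈-0.978516; next y=4/5·(-1.617188)+3/4·(-0.978516)≈-2.027637
n=3: y≈-2.027637, sp=-2, e=sp−y≈0.027637; I≈-2.480176, D=e−e_prev≈0.410449; u=3/4·0.027637+1/4·(-2.480176)+1/4·0.410449≈-0.496704; next y=4/5·(-2.027637)+3/4·(-0.496704)≈-1.994637
n=4: y≈-1.994637, sp=-2, e=sp−y≈-0.005363; I≈-2.485538, D=e−e_prev≈-0.032999; u=3/4·(-0.005363)+1/4·(-2.485538)+1/4·(-0.032999)≈-0.633656; next y=4/5·(-1.994637)+3/4·(-0.633656)≈-2.070952
n=5: y≈-2.070952, sp=-2, e=sp−y≈0.070952; I≈-2.414586, D=e−e_prev≈0.076315; u=3/4·0.070952+1/4·(-2.414586)+1/4·0.076315≈-0.531354; next y=4/5·(-2.070952)+3/4·(-0.531354)≈-2.055277
n=6: y≈-2.055277, sp=-2, e=sp−y≈0.055277; I≈-2.359309, D=e−e_prev≈-0.015675; u=3/4·0.055277+1/4·(-2.359309)+1/4·(-0.015675)≈-0.552288; next y=4/5·(-2.055277)+3/4·(-0.552288)≈-2.058438
n=7: y≈-2.058438, sp=3, e=sp−y≈5.058438; I≈2.699129, D=e−e_prev≈5.003161; u=3/4·5.058438+1/4·2.699129+1/4·5.003161≈5.719401; next y=4/5·(-2.058438)+3/4·5.719401≈2.642800
n=8: y≈2.642800, sp=5, e=sp−y≈2.357200; I≈5.056328, D=e−e_prev≈-2.701238; u=3/4·2.357200+1/4·5.056328+1/4·(-2.701238)≈2.356672; next y=4/5·2.642800+3/4·2.356672≈3.881745
n=9: y≈3.881745, sp=5, e=sp−y≈1.118255; I≈6.174584, D=e−e_prev≈-1.238944; u=3/4·1.118255+1/4·6.174584+1/4·(-1.238944)≈2.072602; next y=4/5·3.881745+3/4·2.072602≈4.659847
n=10: y≈4.659847, sp=5, e=sp−y≈0.340153; I≈6.514737, D=e−e_prev≈-0.778102; u=3/4·0.340153+1/4·6.514737+1/4·(-0.778102)≈1.689274; next y=4/5·4.659847+3/4·1.689274≈4.994833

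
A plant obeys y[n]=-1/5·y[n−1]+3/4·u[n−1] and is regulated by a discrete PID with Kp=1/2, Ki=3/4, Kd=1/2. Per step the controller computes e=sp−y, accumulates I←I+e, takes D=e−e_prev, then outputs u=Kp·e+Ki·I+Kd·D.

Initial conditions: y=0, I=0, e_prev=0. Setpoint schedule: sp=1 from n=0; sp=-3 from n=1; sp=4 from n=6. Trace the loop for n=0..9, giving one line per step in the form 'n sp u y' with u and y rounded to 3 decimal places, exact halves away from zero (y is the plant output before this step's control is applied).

0 1 1.750 0.000
1 -3 -7.297 1.313
2 -3 4.458 -5.735
3 -3 -14.910 4.491
4 -3 13.585 -12.080
5 -3 -31.089 12.605
6 4 49.074 -25.838
7 4 -69.938 41.973
8 4 115.425 -60.848
9 4 -166.626 98.739

(exact arithmetic carried between steps; '≈' marks a value shown rounded to 6 d.p. or computed from one; I and e_prev carry over from the previous line; the table rounds u and y to 3 d.p., halves away from zero)
n=0: y=0, sp=1, e=sp−y=1; I=1, D=e−e_prev=1; u=1/2·1+3/4·1+1/2·1=1.75; next y=-1/5·0+3/4·1.75=1.3125
n=1: y=1.3125, sp=-3, e=sp−y=-4.3125; I=-3.3125, D=e−e_prev=-5.3125; u=1/2·(-4.3125)+3/4·(-3.3125)+1/2·(-5.3125)=-7.296875; next y=-1/5·1.3125+3/4·(-7.296875)≈-5.735156
n=2: y≈-5.735156, sp=-3, e=sp−y≈2.735156; I≈-0.577344, D=e−e_prev≈7.047656; u=1/2·2.735156+3/4·(-0.577344)+1/2·7.047656≈4.458398; next y=-1/5·(-5.735156)+3/4·4.458398≈4.490830
n=3: y≈4.490830, sp=-3, e=sp−y≈-7.490830; I≈-8.068174, D=e−e_prev≈-10.225986; u=1/2·(-7.490830)+3/4·(-8.068174)+1/2·(-10.225986)≈-14.909539; next y=-1/5·4.490830+3/4·(-14.909539)≈-12.080320
n=4: y≈-12.080320, sp=-3, e=sp−y≈9.080320; I≈1.012146, D=e−e_prev≈16.571150; u=1/2·9.080320+3/4·1.012146+1/2·16.571150≈13.584845; next y=-1/5·(-12.080320)+3/4·13.584845≈12.604697
n=5: y≈12.604697, sp=-3, e=sp−y≈-15.604697; I≈-14.592551, D=e−e_prev≈-24.685017; u=1/2·(-15.604697)+3/4·(-14.592551)+1/2·(-24.685017)≈-31.089271; next y=-1/5·12.604697+3/4·(-31.089271)≈-25.837893
n=6: y≈-25.837893, sp=4, e=sp−y≈29.837893; I≈15.245341, D=e−e_prev≈45.442590; u=1/2·29.837893+3/4·15.245341+1/2·45.442590≈49.074247; next y=-1/5·(-25.837893)+3/4·49.074247≈41.973264
n=7: y≈41.973264, sp=4, e=sp−y≈-37.973264; I≈-22.727923, D=e−e_prev≈-67.811157; u=1/2·(-37.973264)+3/4·(-22.727923)+1/2·(-67.811157)≈-69.938152; next y=-1/5·41.973264+3/4·(-69.938152)≈-60.848267
n=8: y≈-60.848267, sp=4, e=sp−y≈64.848267; I≈42.120344, D=e−e_prev≈102.821531; u=1/2·64.848267+3/4·42.120344+1/2·102.821531≈115.425157; next y=-1/5·(-60.848267)+3/4·115.425157≈98.738521
n=9: y≈98.738521, sp=4, e=sp−y≈-94.738521; I≈-52.618177, D=e−e_prev≈-159.586789; u=1/2·(-94.738521)+3/4·(-52.618177)+1/2·(-159.586789)≈-166.626288; next y=-1/5·98.738521+3/4·(-166.626288)≈-144.717420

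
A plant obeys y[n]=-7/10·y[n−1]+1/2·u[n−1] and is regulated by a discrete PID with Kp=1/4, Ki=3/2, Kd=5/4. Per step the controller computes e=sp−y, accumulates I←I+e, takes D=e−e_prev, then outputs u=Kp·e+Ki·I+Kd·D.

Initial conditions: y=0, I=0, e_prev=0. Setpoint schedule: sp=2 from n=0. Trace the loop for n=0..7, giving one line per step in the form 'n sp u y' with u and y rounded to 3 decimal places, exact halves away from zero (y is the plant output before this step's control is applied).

0 2 6.000 0.000
1 2 -2.500 3.000
2 2 18.800 -3.350
3 2 -26.398 11.745
4 2 77.350 -21.420
5 2 -154.244 53.669
6 2 367.192 -114.690
7 2 -803.930 263.879

(exact arithmetic carried between steps; '≈' marks a value shown rounded to 6 d.p. or computed from one; I and e_prev carry over from the previous line; the table rounds u and y to 3 d.p., halves away from zero)
n=0: y=0, sp=2, e=sp−y=2; I=2, D=e−e_prev=2; u=1/4·2+3/2·2+5/4·2=6; next y=-7/10·0+1/2·6=3
n=1: y=3, sp=2, e=sp−y=-1; I=1, D=e−e_prev=-3; u=1/4·(-1)+3/2·1+5/4·(-3)=-2.5; next y=-7/10·3+1/2·(-2.5)=-3.35
n=2: y=-3.35, sp=2, e=sp−y=5.35; I=6.35, D=e−e_prev=6.35; u=1/4·5.35+3/2·6.35+5/4·6.35=18.8; next y=-7/10·(-3.35)+1/2·18.8=11.745
n=3: y=11.745, sp=2, e=sp−y=-9.745; I=-3.395, D=e−e_prev=-15.095; u=1/4·(-9.745)+3/2·(-3.395)+5/4·(-15.095)=-26.3975; next y=-7/10·11.745+1/2·(-26.3975)=-21.42025
n=4: y=-21.42025, sp=2, e=sp−y=23.42025; I=20.02525, D=e−e_prev=33.16525; u=1/4·23.42025+3/2·20.02525+5/4·33.16525=77.3495; next y=-7/10·(-21.42025)+1/2·77.3495=53.668925
n=5: y=53.668925, sp=2, e=sp−y=-51.668925; I=-31.643675, D=e−e_prev=-75.089175; u=1/4·(-51.668925)+3/2·(-31.643675)+5/4·(-75.089175)≈-154.244213; next y=-7/10·53.668925+1/2·(-154.244213)≈-114.690354
n=6: y≈-114.690354, sp=2, e=sp−y≈116.690354; I≈85.046679, D=e−e_prev≈168.359279; u=1/4·116.690354+3/2·85.046679+5/4·168.359279≈367.191705; next y=-7/10·(-114.690354)+1/2·367.191705≈263.879100
n=7: y≈263.879100, sp=2, e=sp−y≈-261.879100; I≈-176.832421, D=e−e_prev≈-378.569454; u=1/4·(-261.879100)+3/2·(-176.832421)+5/4·(-378.569454)≈-803.930224; next y=-7/10·263.879100+1/2·(-803.930224)≈-586.680482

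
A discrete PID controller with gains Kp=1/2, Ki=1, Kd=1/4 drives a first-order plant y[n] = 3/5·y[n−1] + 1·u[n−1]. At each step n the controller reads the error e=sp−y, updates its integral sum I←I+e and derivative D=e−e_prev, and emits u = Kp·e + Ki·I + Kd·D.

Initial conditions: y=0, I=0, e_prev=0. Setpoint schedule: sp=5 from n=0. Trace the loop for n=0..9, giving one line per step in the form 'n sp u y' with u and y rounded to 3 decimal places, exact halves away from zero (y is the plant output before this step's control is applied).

(exact arithmetic carried between steps; '≈' marks a value shown rounded to 6 d.p. or computed from one; I and e_prev carry over from the previous line; the table rounds u and y to 3 d.p., halves away from zero)
n=0: y=0, sp=5, e=sp−y=5; I=5, D=e−e_prev=5; u=1/2·5+1·5+1/4·5=8.75; next y=3/5·0+1·8.75=8.75
n=1: y=8.75, sp=5, e=sp−y=-3.75; I=1.25, D=e−e_prev=-8.75; u=1/2·(-3.75)+1·1.25+1/4·(-8.75)=-2.8125; next y=3/5·8.75+1·(-2.8125)=2.4375
n=2: y=2.4375, sp=5, e=sp−y=2.5625; I=3.8125, D=e−e_prev=6.3125; u=1/2·2.5625+1·3.8125+1/4·6.3125=6.671875; next y=3/5·2.4375+1·6.671875=8.134375
n=3: y=8.134375, sp=5, e=sp−y=-3.134375; I=0.678125, D=e−e_prev=-5.696875; u=1/2·(-3.134375)+1·0.678125+1/4·(-5.696875)≈-2.313281; next y=3/5·8.134375+1·(-2.313281)≈2.567344
n=4: y≈2.567344, sp=5, e=sp−y≈2.432656; I≈3.110781, D=e−e_prev≈5.567031; u=1/2·2.432656+1·3.110781+1/4·5.567031≈5.718867; next y=3/5·2.567344+1·5.718867≈7.259273
n=5: y≈7.259273, sp=5, e=sp−y≈-2.259273; I≈0.851508, D=e−e_prev≈-4.691930; u=1/2·(-2.259273)+1·0.851508+1/4·(-4.691930)≈-1.451111; next y=3/5·7.259273+1·(-1.451111)≈2.904453
n=6: y≈2.904453, sp=5, e=sp−y≈2.095547; I≈2.947055, D=e−e_prev≈4.354821; u=1/2·2.095547+1·2.947055+1/4·4.354821≈5.083534; next y=3/5·2.904453+1·5.083534≈6.826206
n=7: y≈6.826206, sp=5, e=sp−y≈-1.826206; I≈1.120850, D=e−e_prev≈-3.921753; u=1/2·(-1.826206)+1·1.120850+1/4·(-3.921753)≈-0.772691; next y=3/5·6.826206+1·(-0.772691)≈3.323032
n=8: y≈3.323032, sp=5, e=sp−y≈1.676968; I≈2.797818, D=e−e_prev≈3.503174; u=1/2·1.676968+1·2.797818+1/4·3.503174≈4.512095; next y=3/5·3.323032+1·4.512095≈6.505914
n=9: y≈6.505914, sp=5, e=sp−y≈-1.505914; I≈1.291903, D=e−e_prev≈-3.182882; u=1/2·(-1.505914)+1·1.291903+1/4·(-3.182882)≈-0.256774; next y=3/5·6.505914+1·(-0.256774)≈3.646774

0 5 8.750 0.000
1 5 -2.813 8.750
2 5 6.672 2.438
3 5 -2.313 8.134
4 5 5.719 2.567
5 5 -1.451 7.259
6 5 5.084 2.904
7 5 -0.773 6.826
8 5 4.512 3.323
9 5 -0.257 6.506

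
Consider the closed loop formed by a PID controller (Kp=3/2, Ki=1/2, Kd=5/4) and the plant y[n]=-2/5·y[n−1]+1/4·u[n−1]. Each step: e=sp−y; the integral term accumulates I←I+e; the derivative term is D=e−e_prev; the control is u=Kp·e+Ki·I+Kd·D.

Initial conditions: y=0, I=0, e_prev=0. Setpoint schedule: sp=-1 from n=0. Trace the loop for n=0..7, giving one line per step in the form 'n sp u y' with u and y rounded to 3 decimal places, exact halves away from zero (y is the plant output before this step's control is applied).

0 -1 -3.250 0.000
1 -1 0.141 -0.813
2 -1 -4.780 0.360
3 -1 1.528 -1.339
4 -1 -7.761 0.918
5 -1 4.582 -2.307
6 -1 -13.016 2.068
7 -1 10.906 -4.081

(exact arithmetic carried between steps; '≈' marks a value shown rounded to 6 d.p. or computed from one; I and e_prev carry over from the previous line; the table rounds u and y to 3 d.p., halves away from zero)
n=0: y=0, sp=-1, e=sp−y=-1; I=-1, D=e−e_prev=-1; u=3/2·(-1)+1/2·(-1)+5/4·(-1)=-3.25; next y=-2/5·0+1/4·(-3.25)=-0.8125
n=1: y=-0.8125, sp=-1, e=sp−y=-0.1875; I=-1.1875, D=e−e_prev=0.8125; u=3/2·(-0.1875)+1/2·(-1.1875)+5/4·0.8125=0.140625; next y=-2/5·(-0.8125)+1/4·0.140625≈0.360156
n=2: y≈0.360156, sp=-1, e=sp−y≈-1.360156; I≈-2.547656, D=e−e_prev≈-1.172656; u=3/2·(-1.360156)+1/2·(-2.547656)+5/4·(-1.172656)≈-4.779883; next y=-2/5·0.360156+1/4·(-4.779883)≈-1.339033
n=3: y≈-1.339033, sp=-1, e=sp−y≈0.339033; I≈-2.208623, D=e−e_prev≈1.699189; u=3/2·0.339033+1/2·(-2.208623)+5/4·1.699189≈1.528225; next y=-2/5·(-1.339033)+1/4·1.528225≈0.917670
n=4: y≈0.917670, sp=-1, e=sp−y≈-1.917670; I≈-4.126293, D=e−e_prev≈-2.256703; u=3/2·(-1.917670)+1/2·(-4.126293)+5/4·(-2.256703)≈-7.760529; next y=-2/5·0.917670+1/4·(-7.760529)≈-2.307200
n=5: y≈-2.307200, sp=-1, e=sp−y≈1.307200; I≈-2.819093, D=e−e_prev≈3.224870; u=3/2·1.307200+1/2·(-2.819093)+5/4·3.224870≈4.582341; next y=-2/5·(-2.307200)+1/4·4.582341≈2.068465
n=6: y≈2.068465, sp=-1, e=sp−y≈-3.068465; I≈-5.887558, D=e−e_prev≈-4.375665; u=3/2·(-3.068465)+1/2·(-5.887558)+5/4·(-4.375665)≈-13.016059; next y=-2/5·2.068465+1/4·(-13.016059)≈-4.081401
n=7: y≈-4.081401, sp=-1, e=sp−y≈3.081401; I≈-2.806157, D=e−e_prev≈6.149866; u=3/2·3.081401+1/2·(-2.806157)+5/4·6.149866≈10.906355; next y=-2/5·(-4.081401)+1/4·10.906355≈4.359149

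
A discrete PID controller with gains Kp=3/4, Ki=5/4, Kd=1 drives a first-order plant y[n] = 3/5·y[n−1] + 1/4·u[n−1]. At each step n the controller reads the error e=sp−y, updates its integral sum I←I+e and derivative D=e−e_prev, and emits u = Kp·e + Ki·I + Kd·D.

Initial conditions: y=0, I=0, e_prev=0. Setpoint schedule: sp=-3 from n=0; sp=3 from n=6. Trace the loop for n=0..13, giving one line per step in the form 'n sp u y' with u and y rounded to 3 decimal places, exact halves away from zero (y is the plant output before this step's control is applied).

(exact arithmetic carried between steps; '≈' marks a value shown rounded to 6 d.p. or computed from one; I and e_prev carry over from the previous line; the table rounds u and y to 3 d.p., halves away from zero)
n=0: y=0, sp=-3, e=sp−y=-3; I=-3, D=e−e_prev=-3; u=3/4·(-3)+5/4·(-3)+1·(-3)=-9; next y=3/5·0+1/4·(-9)=-2.25
n=1: y=-2.25, sp=-3, e=sp−y=-0.75; I=-3.75, D=e−e_prev=2.25; u=3/4·(-0.75)+5/4·(-3.75)+1·2.25=-3; next y=3/5·(-2.25)+1/4·(-3)=-2.1
n=2: y=-2.1, sp=-3, e=sp−y=-0.9; I=-4.65, D=e−e_prev=-0.15; u=3/4·(-0.9)+5/4·(-4.65)+1·(-0.15)=-6.6375; next y=3/5·(-2.1)+1/4·(-6.6375)=-2.919375
n=3: y=-2.919375, sp=-3, e=sp−y=-0.080625; I=-4.730625, D=e−e_prev=0.819375; u=3/4·(-0.080625)+5/4·(-4.730625)+1·0.819375=-5.154375; next y=3/5·(-2.919375)+1/4·(-5.154375)≈-3.040219
n=4: y≈-3.040219, sp=-3, e=sp−y≈0.040219; I≈-4.690406, D=e−e_prev≈0.120844; u=3/4·0.040219+5/4·(-4.690406)+1·0.120844≈-5.712; next y=3/5·(-3.040219)+1/4·(-5.712)≈-3.252131
n=5: y≈-3.252131, sp=-3, e=sp−y≈0.252131; I≈-4.438275, D=e−e_prev≈0.211913; u=3/4·0.252131+5/4·(-4.438275)+1·0.211913≈-5.146833; next y=3/5·(-3.252131)+1/4·(-5.146833)≈-3.237987
n=6: y≈-3.237987, sp=3, e=sp−y≈6.237987; I≈1.799712, D=e−e_prev≈5.985856; u=3/4·6.237987+5/4·1.799712+1·5.985856≈12.913986; next y=3/5·(-3.237987)+1/4·12.913986≈1.285704
n=7: y≈1.285704, sp=3, e=sp−y≈1.714296; I≈3.514008, D=e−e_prev≈-4.523691; u=3/4·1.714296+5/4·3.514008+1·(-4.523691)≈1.154540; next y=3/5·1.285704+1/4·1.154540≈1.060058
n=8: y≈1.060058, sp=3, e=sp−y≈1.939942; I≈5.453950, D=e−e_prev≈0.225647; u=3/4·1.939942+5/4·5.453950+1·0.225647≈8.498041; next y=3/5·1.060058+1/4·8.498041≈2.760545
n=9: y≈2.760545, sp=3, e=sp−y≈0.239455; I≈5.693405, D=e−e_prev≈-1.700487; u=3/4·0.239455+5/4·5.693405+1·(-1.700487)≈5.595861; next y=3/5·2.760545+1/4·5.595861≈3.055292
n=10: y≈3.055292, sp=3, e=sp−y≈-0.055292; I≈5.638113, D=e−e_prev≈-0.294747; u=3/4·(-0.055292)+5/4·5.638113+1·(-0.294747)≈6.711425; next y=3/5·3.055292+1/4·6.711425≈3.511032
n=11: y≈3.511032, sp=3, e=sp−y≈-0.511032; I≈5.127082, D=e−e_prev≈-0.455739; u=3/4·(-0.511032)+5/4·5.127082+1·(-0.455739)≈5.569839; next y=3/5·3.511032+1/4·5.569839≈3.499079
n=12: y≈3.499079, sp=3, e=sp−y≈-0.499079; I≈4.628003, D=e−e_prev≈0.011953; u=3/4·(-0.499079)+5/4·4.628003+1·0.011953≈5.422648; next y=3/5·3.499079+1/4·5.422648≈3.455109
n=13: y≈3.455109, sp=3, e=sp−y≈-0.455109; I≈4.172894, D=e−e_prev≈0.043970; u=3/4·(-0.455109)+5/4·4.172894+1·0.043970≈4.918755; next y=3/5·3.455109+1/4·4.918755≈3.302754

0 -3 -9.000 0.000
1 -3 -3.000 -2.250
2 -3 -6.638 -2.100
3 -3 -5.154 -2.919
4 -3 -5.712 -3.040
5 -3 -5.147 -3.252
6 3 12.914 -3.238
7 3 1.155 1.286
8 3 8.498 1.060
9 3 5.596 2.761
10 3 6.711 3.055
11 3 5.570 3.511
12 3 5.423 3.499
13 3 4.919 3.455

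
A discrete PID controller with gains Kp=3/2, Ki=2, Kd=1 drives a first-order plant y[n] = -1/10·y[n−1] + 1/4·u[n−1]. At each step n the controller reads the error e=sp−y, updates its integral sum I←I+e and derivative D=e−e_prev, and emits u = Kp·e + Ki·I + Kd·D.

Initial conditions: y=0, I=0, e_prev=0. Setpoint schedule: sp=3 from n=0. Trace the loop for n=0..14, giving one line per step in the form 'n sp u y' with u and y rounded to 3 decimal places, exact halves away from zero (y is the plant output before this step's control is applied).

(exact arithmetic carried between steps; '≈' marks a value shown rounded to 6 d.p. or computed from one; I and e_prev carry over from the previous line; the table rounds u and y to 3 d.p., halves away from zero)
n=0: y=0, sp=3, e=sp−y=3; I=3, D=e−e_prev=3; u=3/2·3+2·3+1·3=13.5; next y=-1/10·0+1/4·13.5=3.375
n=1: y=3.375, sp=3, e=sp−y=-0.375; I=2.625, D=e−e_prev=-3.375; u=3/2·(-0.375)+2·2.625+1·(-3.375)=1.3125; next y=-1/10·3.375+1/4·1.3125=-0.009375
n=2: y=-0.009375, sp=3, e=sp−y=3.009375; I=5.634375, D=e−e_prev=3.384375; u=3/2·3.009375+2·5.634375+1·3.384375≈19.167188; next y=-1/10·(-0.009375)+1/4·19.167188≈4.792734
n=3: y≈4.792734, sp=3, e=sp−y≈-1.792734; I≈3.841641, D=e−e_prev≈-4.802109; u=3/2·(-1.792734)+2·3.841641+1·(-4.802109)≈0.192070; next y=-1/10·4.792734+1/4·0.192070≈-0.431256
n=4: y≈-0.431256, sp=3, e=sp−y≈3.431256; I≈7.272896, D=e−e_prev≈5.223990; u=3/2·3.431256+2·7.272896+1·5.223990≈24.916667; next y=-1/10·(-0.431256)+1/4·24.916667≈6.272292
n=5: y≈6.272292, sp=3, e=sp−y≈-3.272292; I≈4.000604, D=e−e_prev≈-6.703548; u=3/2·(-3.272292)+2·4.000604+1·(-6.703548)≈-3.610778; next y=-1/10·6.272292+1/4·(-3.610778)≈-1.529924
n=6: y≈-1.529924, sp=3, e=sp−y≈4.529924; I≈8.530528, D=e−e_prev≈7.802216; u=3/2·4.529924+2·8.530528+1·7.802216≈31.658158; next y=-1/10·(-1.529924)+1/4·31.658158≈8.067532
n=7: y≈8.067532, sp=3, e=sp−y≈-5.067532; I≈3.462996, D=e−e_prev≈-9.597456; u=3/2·(-5.067532)+2·3.462996+1·(-9.597456)≈-10.272761; next y=-1/10·8.067532+1/4·(-10.272761)≈-3.374943
n=8: y≈-3.374943, sp=3, e=sp−y≈6.374943; I≈9.837940, D=e−e_prev≈11.442475; u=3/2·6.374943+2·9.837940+1·11.442475≈40.680770; next y=-1/10·(-3.374943)+1/4·40.680770≈10.507687
n=9: y≈10.507687, sp=3, e=sp−y≈-7.507687; I≈2.330253, D=e−e_prev≈-13.882630; u=3/2·(-7.507687)+2·2.330253+1·(-13.882630)≈-20.483655; next y=-1/10·10.507687+1/4·(-20.483655)≈-6.171682
n=10: y≈-6.171682, sp=3, e=sp−y≈9.171682; I≈11.501935, D=e−e_prev≈16.679369; u=3/2·9.171682+2·11.501935+1·16.679369≈53.440763; next y=-1/10·(-6.171682)+1/4·53.440763≈13.977359
n=11: y≈13.977359, sp=3, e=sp−y≈-10.977359; I≈0.524576, D=e−e_prev≈-20.149041; u=3/2·(-10.977359)+2·0.524576+1·(-20.149041)≈-35.565928; next y=-1/10·13.977359+1/4·(-35.565928)≈-10.289218
n=12: y≈-10.289218, sp=3, e=sp−y≈13.289218; I≈13.813794, D=e−e_prev≈24.266577; u=3/2·13.289218+2·13.813794+1·24.266577≈71.827992; next y=-1/10·(-10.289218)+1/4·71.827992≈18.985920
n=13: y≈18.985920, sp=3, e=sp−y≈-15.985920; I≈-2.172126, D=e−e_prev≈-29.275137; u=3/2·(-15.985920)+2·(-2.172126)+1·(-29.275137)≈-57.598268; next y=-1/10·18.985920+1/4·(-57.598268)≈-16.298159
n=14: y≈-16.298159, sp=3, e=sp−y≈19.298159; I≈17.126033, D=e−e_prev≈35.284079; u=3/2·19.298159+2·17.126033+1·35.284079≈98.483384; next y=-1/10·(-16.298159)+1/4·98.483384≈26.250662

0 3 13.500 0.000
1 3 1.313 3.375
2 3 19.167 -0.009
3 3 0.192 4.793
4 3 24.917 -0.431
5 3 -3.611 6.272
6 3 31.658 -1.530
7 3 -10.273 8.068
8 3 40.681 -3.375
9 3 -20.484 10.508
10 3 53.441 -6.172
11 3 -35.566 13.977
12 3 71.828 -10.289
13 3 -57.598 18.986
14 3 98.483 -16.298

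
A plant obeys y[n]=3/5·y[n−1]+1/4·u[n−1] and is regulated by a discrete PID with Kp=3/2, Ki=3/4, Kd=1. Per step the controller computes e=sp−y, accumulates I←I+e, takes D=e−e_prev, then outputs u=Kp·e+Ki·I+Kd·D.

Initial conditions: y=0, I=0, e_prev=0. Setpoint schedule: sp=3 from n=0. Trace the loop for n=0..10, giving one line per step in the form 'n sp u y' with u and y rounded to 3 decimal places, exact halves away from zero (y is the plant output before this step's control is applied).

(exact arithmetic carried between steps; '≈' marks a value shown rounded to 6 d.p. or computed from one; I and e_prev carry over from the previous line; the table rounds u and y to 3 d.p., halves away from zero)
n=0: y=0, sp=3, e=sp−y=3; I=3, D=e−e_prev=3; u=3/2·3+3/4·3+1·3=9.75; next y=3/5·0+1/4·9.75=2.4375
n=1: y=2.4375, sp=3, e=sp−y=0.5625; I=3.5625, D=e−e_prev=-2.4375; u=3/2·0.5625+3/4·3.5625+1·(-2.4375)=1.078125; next y=3/5·2.4375+1/4·1.078125≈1.732031
n=2: y≈1.732031, sp=3, e=sp−y≈1.267969; I≈4.830469, D=e−e_prev≈0.705469; u=3/2·1.267969+3/4·4.830469+1·0.705469≈6.230273; next y=3/5·1.732031+1/4·6.230273≈2.596787
n=3: y≈2.596787, sp=3, e=sp−y≈0.403213; I≈5.233682, D=e−e_prev≈-0.864756; u=3/2·0.403213+3/4·5.233682+1·(-0.864756)≈3.665325; next y=3/5·2.596787+1/4·3.665325≈2.474403
n=4: y≈2.474403, sp=3, e=sp−y≈0.525597; I≈5.759278, D=e−e_prev≈0.122384; u=3/2·0.525597+3/4·5.759278+1·0.122384≈5.230237; next y=3/5·2.474403+1/4·5.230237≈2.792201
n=5: y≈2.792201, sp=3, e=sp−y≈0.207799; I≈5.967077, D=e−e_prev≈-0.317798; u=3/2·0.207799+3/4·5.967077+1·(-0.317798)≈4.469208; next y=3/5·2.792201+1/4·4.469208≈2.792623
n=6: y≈2.792623, sp=3, e=sp−y≈0.207377; I≈6.174454, D=e−e_prev≈-0.000421; u=3/2·0.207377+3/4·6.174454+1·(-0.000421)≈4.941485; next y=3/5·2.792623+1/4·4.941485≈2.910945
n=7: y≈2.910945, sp=3, e=sp−y≈0.089055; I≈6.263509, D=e−e_prev≈-0.118322; u=3/2·0.089055+3/4·6.263509+1·(-0.118322)≈4.712892; next y=3/5·2.910945+1/4·4.712892≈2.924790
n=8: y≈2.924790, sp=3, e=sp−y≈0.075210; I≈6.338719, D=e−e_prev≈-0.013845; u=3/2·0.075210+3/4·6.338719+1·(-0.013845)≈4.853009; next y=3/5·2.924790+1/4·4.853009≈2.968126
n=9: y≈2.968126, sp=3, e=sp−y≈0.031874; I≈6.370593, D=e−e_prev≈-0.043336; u=3/2·0.031874+3/4·6.370593+1·(-0.043336)≈4.782419; next y=3/5·2.968126+1/4·4.782419≈2.976481
n=10: y≈2.976481, sp=3, e=sp−y≈0.023519; I≈6.394112, D=e−e_prev≈-0.008354; u=3/2·0.023519+3/4·6.394112+1·(-0.008354)≈4.822509; next y=3/5·2.976481+1/4·4.822509≈2.991516

0 3 9.750 0.000
1 3 1.078 2.438
2 3 6.230 1.732
3 3 3.665 2.597
4 3 5.230 2.474
5 3 4.469 2.792
6 3 4.941 2.793
7 3 4.713 2.911
8 3 4.853 2.925
9 3 4.782 2.968
10 3 4.823 2.976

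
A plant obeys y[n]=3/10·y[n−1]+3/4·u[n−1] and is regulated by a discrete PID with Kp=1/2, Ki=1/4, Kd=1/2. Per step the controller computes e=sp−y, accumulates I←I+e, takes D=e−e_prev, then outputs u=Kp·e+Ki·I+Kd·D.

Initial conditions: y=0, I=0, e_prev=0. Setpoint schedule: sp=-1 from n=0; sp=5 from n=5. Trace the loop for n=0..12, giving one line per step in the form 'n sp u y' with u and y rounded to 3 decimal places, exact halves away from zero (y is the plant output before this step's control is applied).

(exact arithmetic carried between steps; '≈' marks a value shown rounded to 6 d.p. or computed from one; I and e_prev carry over from the previous line; the table rounds u and y to 3 d.p., halves away from zero)
n=0: y=0, sp=-1, e=sp−y=-1; I=-1, D=e−e_prev=-1; u=1/2·(-1)+1/4·(-1)+1/2·(-1)=-1.25; next y=3/10·0+3/4·(-1.25)=-0.9375
n=1: y=-0.9375, sp=-1, e=sp−y=-0.0625; I=-1.0625, D=e−e_prev=0.9375; u=1/2·(-0.0625)+1/4·(-1.0625)+1/2·0.9375=0.171875; next y=3/10·(-0.9375)+3/4·0.171875≈-0.152344
n=2: y≈-0.152344, sp=-1, e=sp−y≈-0.847656; I≈-1.910156, D=e−e_prev≈-0.785156; u=1/2·(-0.847656)+1/4·(-1.910156)+1/2·(-0.785156)≈-1.293945; next y=3/10·(-0.152344)+3/4·(-1.293945)≈-1.016162
n=3: y≈-1.016162, sp=-1, e=sp−y≈0.016162; I≈-1.893994, D=e−e_prev≈0.863818; u=1/2·0.016162+1/4·(-1.893994)+1/2·0.863818≈-0.033508; next y=3/10·(-1.016162)+3/4·(-0.033508)≈-0.329980
n=4: y≈-0.329980, sp=-1, e=sp−y≈-0.670020; I≈-2.564014, D=e−e_prev≈-0.686182; u=1/2·(-0.670020)+1/4·(-2.564014)+1/2·(-0.686182)≈-1.319105; next y=3/10·(-0.329980)+3/4·(-1.319105)≈-1.088323
n=5: y≈-1.088323, sp=5, e=sp−y≈6.088323; I≈3.524308, D=e−e_prev≈6.758343; u=1/2·6.088323+1/4·3.524308+1/2·6.758343≈7.304410; next y=3/10·(-1.088323)+3/4·7.304410≈5.151810
n=6: y≈5.151810, sp=5, e=sp−y≈-0.151810; I≈3.372498, D=e−e_prev≈-6.240133; u=1/2·(-0.151810)+1/4·3.372498+1/2·(-6.240133)≈-2.352847; next y=3/10·5.151810+3/4·(-2.352847)≈-0.219092
n=7: y≈-0.219092, sp=5, e=sp−y≈5.219092; I≈8.591590, D=e−e_prev≈5.370903; u=1/2·5.219092+1/4·8.591590+1/2·5.370903≈7.442895; next y=3/10·(-0.219092)+3/4·7.442895≈5.516444
n=8: y≈5.516444, sp=5, e=sp−y≈-0.516444; I≈8.075146, D=e−e_prev≈-5.735536; u=1/2·(-0.516444)+1/4·8.075146+1/2·(-5.735536)≈-1.107203; next y=3/10·5.516444+3/4·(-1.107203)≈0.824531
n=9: y≈0.824531, sp=5, e=sp−y≈4.175469; I≈12.250616, D=e−e_prev≈4.691913; u=1/2·4.175469+1/4·12.250616+1/2·4.691913≈7.496345; next y=3/10·0.824531+3/4·7.496345≈5.869618
n=10: y≈5.869618, sp=5, e=sp−y≈-0.869618; I≈11.380998, D=e−e_prev≈-5.045087; u=1/2·(-0.869618)+1/4·11.380998+1/2·(-5.045087)≈-0.112103; next y=3/10·5.869618+3/4·(-0.112103)≈1.676808
n=11: y≈1.676808, sp=5, e=sp−y≈3.323192; I≈14.704190, D=e−e_prev≈4.192810; u=1/2·3.323192+1/4·14.704190+1/2·4.192810≈7.434048; next y=3/10·1.676808+3/4·7.434048≈6.078579
n=12: y≈6.078579, sp=5, e=sp−y≈-1.078579; I≈13.625611, D=e−e_prev≈-4.401771; u=1/2·(-1.078579)+1/4·13.625611+1/2·(-4.401771)≈0.666228; next y=3/10·6.078579+3/4·0.666228≈2.323245

0 -1 -1.250 0.000
1 -1 0.172 -0.938
2 -1 -1.294 -0.152
3 -1 -0.034 -1.016
4 -1 -1.319 -0.330
5 5 7.304 -1.088
6 5 -2.353 5.152
7 5 7.443 -0.219
8 5 -1.107 5.516
9 5 7.496 0.825
10 5 -0.112 5.870
11 5 7.434 1.677
12 5 0.666 6.079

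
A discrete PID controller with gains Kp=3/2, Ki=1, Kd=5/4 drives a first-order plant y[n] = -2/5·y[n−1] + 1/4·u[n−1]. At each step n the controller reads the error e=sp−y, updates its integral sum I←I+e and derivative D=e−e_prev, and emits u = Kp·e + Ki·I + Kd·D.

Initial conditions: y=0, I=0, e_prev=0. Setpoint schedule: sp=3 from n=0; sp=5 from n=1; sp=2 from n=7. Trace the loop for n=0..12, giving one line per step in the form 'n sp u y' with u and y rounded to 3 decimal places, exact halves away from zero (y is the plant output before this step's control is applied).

(exact arithmetic carried between steps; '≈' marks a value shown rounded to 6 d.p. or computed from one; I and e_prev carry over from the previous line; the table rounds u and y to 3 d.p., halves away from zero)
n=0: y=0, sp=3, e=sp−y=3; I=3, D=e−e_prev=3; u=3/2·3+1·3+5/4·3=11.25; next y=-2/5·0+1/4·11.25=2.8125
n=1: y=2.8125, sp=5, e=sp−y=2.1875; I=5.1875, D=e−e_prev=-0.8125; u=3/2·2.1875+1·5.1875+5/4·(-0.8125)=7.453125; next y=-2/5·2.8125+1/4·7.453125≈0.738281
n=2: y≈0.738281, sp=5, e=sp−y≈4.261719; I≈9.449219, D=e−e_prev≈2.074219; u=3/2·4.261719+1·9.449219+5/4·2.074219≈18.434570; next y=-2/5·0.738281+1/4·18.434570≈4.313330
n=3: y≈4.313330, sp=5, e=sp−y≈0.686670; I≈10.135889, D=e−e_prev≈-3.575049; u=3/2·0.686670+1·10.135889+5/4·(-3.575049)≈6.697083; next y=-2/5·4.313330+1/4·6.697083≈-0.051061
n=4: y≈-0.051061, sp=5, e=sp−y≈5.051061; I≈15.186950, D=e−e_prev≈4.364391; u=3/2·5.051061+1·15.186950+5/4·4.364391≈28.219032; next y=-2/5·(-0.051061)+1/4·28.219032≈7.075182
n=5: y≈7.075182, sp=5, e=sp−y≈-2.075182; I≈13.111768, D=e−e_prev≈-7.126244; u=3/2·(-2.075182)+1·13.111768+5/4·(-7.126244)≈1.091189; next y=-2/5·7.075182+1/4·1.091189≈-2.557276
n=6: y≈-2.557276, sp=5, e=sp−y≈7.557276; I≈20.669043, D=e−e_prev≈9.632458; u=3/2·7.557276+1·20.669043+5/4·9.632458≈44.045530; next y=-2/5·(-2.557276)+1/4·44.045530≈12.034293
n=7: y≈12.034293, sp=2, e=sp−y≈-10.034293; I≈10.634751, D=e−e_prev≈-17.591568; u=3/2·(-10.034293)+1·10.634751+5/4·(-17.591568)≈-26.406149; next y=-2/5·12.034293+1/4·(-26.406149)≈-11.415254
n=8: y≈-11.415254, sp=2, e=sp−y≈13.415254; I≈24.050005, D=e−e_prev≈23.449547; u=3/2·13.415254+1·24.050005+5/4·23.449547≈73.484820; next y=-2/5·(-11.415254)+1/4·73.484820≈22.937307
n=9: y≈22.937307, sp=2, e=sp−y≈-20.937307; I≈3.112698, D=e−e_prev≈-34.352561; u=3/2·(-20.937307)+1·3.112698+5/4·(-34.352561)≈-71.233963; next y=-2/5·22.937307+1/4·(-71.233963)≈-26.983413
n=10: y≈-26.983413, sp=2, e=sp−y≈28.983413; I≈32.096112, D=e−e_prev≈49.920720; u=3/2·28.983413+1·32.096112+5/4·49.920720≈137.972132; next y=-2/5·(-26.983413)+1/4·137.972132≈45.286398
n=11: y≈45.286398, sp=2, e=sp−y≈-43.286398; I≈-11.190287, D=e−e_prev≈-72.269812; u=3/2·(-43.286398)+1·(-11.190287)+5/4·(-72.269812)≈-166.457149; next y=-2/5·45.286398+1/4·(-166.457149)≈-59.728847
n=12: y≈-59.728847, sp=2, e=sp−y≈61.728847; I≈50.538560, D=e−e_prev≈105.015245; u=3/2·61.728847+1·50.538560+5/4·105.015245≈274.400886; next y=-2/5·(-59.728847)+1/4·274.400886≈92.491760

0 3 11.250 0.000
1 5 7.453 2.813
2 5 18.435 0.738
3 5 6.697 4.313
4 5 28.219 -0.051
5 5 1.091 7.075
6 5 44.046 -2.557
7 2 -26.406 12.034
8 2 73.485 -11.415
9 2 -71.234 22.937
10 2 137.972 -26.983
11 2 -166.457 45.286
12 2 274.401 -59.729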